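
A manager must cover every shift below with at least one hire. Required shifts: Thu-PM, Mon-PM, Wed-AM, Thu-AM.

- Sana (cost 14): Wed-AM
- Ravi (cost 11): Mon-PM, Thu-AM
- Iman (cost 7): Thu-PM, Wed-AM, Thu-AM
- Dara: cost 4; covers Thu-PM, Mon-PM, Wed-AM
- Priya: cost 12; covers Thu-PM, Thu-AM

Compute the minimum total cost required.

11

This is an integer covering problem.
Choose Iman and Dara: together they cover Thu-PM, Mon-PM, Wed-AM, Thu-AM — every shift.
Total cost: 7 + 4 = 11.
No cover costs less than 11.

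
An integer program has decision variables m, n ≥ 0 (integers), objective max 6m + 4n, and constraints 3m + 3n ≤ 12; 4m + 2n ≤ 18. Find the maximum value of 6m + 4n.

24

(m,n)=(4,0): 3·4+3·0=12≤12, 4·4+2·0=16≤18, objective 24.
(m,n)=(3,1): 3·3+3·1=12≤12, 4·3+2·1=14≤18, objective 22.
(m,n)=(3,0): 3·3+3·0=9≤12, 4·3+2·0=12≤18, objective 18.
No feasible integer point exceeds 24.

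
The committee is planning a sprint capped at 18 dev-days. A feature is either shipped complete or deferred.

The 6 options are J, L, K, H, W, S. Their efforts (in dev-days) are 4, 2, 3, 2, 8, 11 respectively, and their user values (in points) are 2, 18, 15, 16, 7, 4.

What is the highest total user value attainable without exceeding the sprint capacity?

56

L + K + H + W: effort 2 + 3 + 2 + 8 = 15 ≤ 18, user value 18 + 15 + 16 + 7 = 56.
J + L + K + H: effort 4 + 2 + 3 + 2 = 11 ≤ 18, user value 2 + 18 + 15 + 16 = 51.
L + K + H + S: effort 2 + 3 + 2 + 11 = 18 ≤ 18, user value 18 + 15 + 16 + 4 = 53.
Best is L, K, H, and W with total user value 56.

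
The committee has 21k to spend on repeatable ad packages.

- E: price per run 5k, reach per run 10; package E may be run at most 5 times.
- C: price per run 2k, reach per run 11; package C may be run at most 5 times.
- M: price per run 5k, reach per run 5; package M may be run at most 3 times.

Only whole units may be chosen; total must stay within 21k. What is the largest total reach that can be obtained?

Take 2×E and 5×C: price 20 ≤ 21, reach 2·10 + 5·11 = 75.
C has the best ratio (11/2) and is taken to its limit of 5; remaining capacity is filled optimally with the others.

75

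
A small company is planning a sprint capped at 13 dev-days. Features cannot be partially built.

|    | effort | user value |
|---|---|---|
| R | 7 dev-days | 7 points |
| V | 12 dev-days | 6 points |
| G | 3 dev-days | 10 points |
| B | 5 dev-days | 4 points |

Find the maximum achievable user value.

Allowing fractional choices, the relaxed optimum would be about 19.4, but features are indivisible.
R + G: effort 7 + 3 = 10 ≤ 13, user value 7 + 10 = 17.
G + B: effort 3 + 5 = 8 ≤ 13, user value 10 + 4 = 14.
Best is R and G with total user value 17.

17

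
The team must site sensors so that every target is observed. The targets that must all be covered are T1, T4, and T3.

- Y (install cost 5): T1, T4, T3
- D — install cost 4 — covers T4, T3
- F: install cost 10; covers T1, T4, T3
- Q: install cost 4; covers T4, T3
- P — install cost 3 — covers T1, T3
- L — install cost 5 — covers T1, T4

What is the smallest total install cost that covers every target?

5

The greedy cost-per-new-target heuristic would pick P and D for 7, but a cheaper cover exists.
Y alone covers T1, T4, T3 — every target.
Total install cost: 5.
No cover costs less than 5.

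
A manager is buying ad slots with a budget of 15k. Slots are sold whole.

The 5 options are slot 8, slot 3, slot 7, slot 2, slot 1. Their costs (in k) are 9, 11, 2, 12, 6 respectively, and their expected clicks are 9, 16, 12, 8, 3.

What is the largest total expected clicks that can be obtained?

28

Take slot 3 and slot 7: cost 11 + 2 = 13 ≤ 15, expected clicks 16 + 12 = 28.
No other feasible combination does better.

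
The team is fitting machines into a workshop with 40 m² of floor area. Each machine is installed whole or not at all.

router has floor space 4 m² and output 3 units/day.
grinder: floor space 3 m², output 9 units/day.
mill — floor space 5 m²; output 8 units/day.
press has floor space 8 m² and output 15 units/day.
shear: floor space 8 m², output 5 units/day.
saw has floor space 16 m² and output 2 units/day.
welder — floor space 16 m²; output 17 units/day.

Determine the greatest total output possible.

Treat it as a binary knapsack problem.
Allowing fractional choices, the relaxed optimum would be about 54.5, but machines are indivisible.
router + grinder + mill + press + welder: floor space 4 + 3 + 5 + 8 + 16 = 36 ≤ 40, output 3 + 9 + 8 + 15 + 17 = 52.
grinder + mill + press + shear + welder: floor space 3 + 5 + 8 + 8 + 16 = 40 ≤ 40, output 9 + 8 + 15 + 5 + 17 = 54.
Best is grinder, mill, press, shear, and welder with total output 54.

54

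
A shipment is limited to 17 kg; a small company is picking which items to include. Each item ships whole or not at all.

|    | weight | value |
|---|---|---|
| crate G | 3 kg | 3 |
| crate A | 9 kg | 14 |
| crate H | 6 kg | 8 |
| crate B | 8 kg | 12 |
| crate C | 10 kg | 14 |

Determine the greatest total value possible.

This is a 0-1 knapsack instance.
Take crate A and crate B: weight 9 + 8 = 17 ≤ 17, value 14 + 12 = 26.
No other feasible combination does better.

26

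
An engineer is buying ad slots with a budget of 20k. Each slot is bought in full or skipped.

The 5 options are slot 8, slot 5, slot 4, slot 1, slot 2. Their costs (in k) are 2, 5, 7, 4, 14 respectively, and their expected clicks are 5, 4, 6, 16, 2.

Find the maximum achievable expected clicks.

slot 8 + slot 4 + slot 1: cost 2 + 7 + 4 = 13 ≤ 20, expected clicks 5 + 6 + 16 = 27.
slot 8 + slot 5 + slot 4 + slot 1: cost 2 + 5 + 7 + 4 = 18 ≤ 20, expected clicks 5 + 4 + 6 + 16 = 31.
Best is slot 8, slot 5, slot 4, and slot 1 with total expected clicks 31.

31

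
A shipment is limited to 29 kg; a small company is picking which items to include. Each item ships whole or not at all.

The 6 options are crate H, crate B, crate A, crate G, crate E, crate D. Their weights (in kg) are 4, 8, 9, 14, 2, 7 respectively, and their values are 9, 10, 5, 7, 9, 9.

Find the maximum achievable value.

This is a 0-1 knapsack instance.
Allowing fractional choices, the relaxed optimum would be about 41.4, but items are indivisible.
crate H + crate B + crate G + crate E: weight 4 + 8 + 14 + 2 = 28 ≤ 29, value 9 + 10 + 7 + 9 = 35.
crate H + crate B + crate E + crate D: weight 4 + 8 + 2 + 7 = 21 ≤ 29, value 9 + 10 + 9 + 9 = 37.
Best is crate H, crate B, crate E, and crate D with total value 37.

37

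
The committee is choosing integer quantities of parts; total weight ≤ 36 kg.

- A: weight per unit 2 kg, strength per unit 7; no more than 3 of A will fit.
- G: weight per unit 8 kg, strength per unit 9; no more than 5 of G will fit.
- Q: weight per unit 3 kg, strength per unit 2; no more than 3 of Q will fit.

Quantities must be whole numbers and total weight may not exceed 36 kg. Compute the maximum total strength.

52

This is a bounded integer knapsack.
Take 3×A, 3×G, and 2×Q: weight 36 ≤ 36, strength 3·7 + 3·9 + 2·2 = 52.
A has the best ratio (7/2) and is taken to its limit of 3; remaining capacity is filled optimally with the others.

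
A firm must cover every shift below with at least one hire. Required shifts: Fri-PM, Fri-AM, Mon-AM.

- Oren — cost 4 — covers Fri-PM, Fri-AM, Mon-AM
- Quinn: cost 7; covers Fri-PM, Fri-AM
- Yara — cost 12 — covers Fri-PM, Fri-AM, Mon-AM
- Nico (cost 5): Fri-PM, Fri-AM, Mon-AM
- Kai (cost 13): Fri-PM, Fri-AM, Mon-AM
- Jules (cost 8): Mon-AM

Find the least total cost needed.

This is an integer covering problem.
Oren alone covers Fri-PM, Fri-AM, Mon-AM — every shift.
Total cost: 4.
No cover costs less than 4.

4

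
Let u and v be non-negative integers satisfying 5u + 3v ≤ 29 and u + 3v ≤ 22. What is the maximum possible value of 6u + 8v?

62

(u,v)=(1,7) is feasible, giving 62.
(u,v)=(2,6) is feasible, giving 60.
(u,v)=(0,7) is feasible, giving 56.
No feasible integer point exceeds 62.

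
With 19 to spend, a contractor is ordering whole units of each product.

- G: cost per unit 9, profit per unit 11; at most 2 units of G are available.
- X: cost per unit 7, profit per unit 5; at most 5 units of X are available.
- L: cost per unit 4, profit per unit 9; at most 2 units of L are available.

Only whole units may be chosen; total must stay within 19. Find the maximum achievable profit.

29

L has the best ratio (9/4); taking only L gives at most 2×9 = 18 (stopped by the supply cap of 2).
Mixing does better — 1×G and 2×L: cost 17 ≤ 19, profit 1·11 + 2·9 = 29.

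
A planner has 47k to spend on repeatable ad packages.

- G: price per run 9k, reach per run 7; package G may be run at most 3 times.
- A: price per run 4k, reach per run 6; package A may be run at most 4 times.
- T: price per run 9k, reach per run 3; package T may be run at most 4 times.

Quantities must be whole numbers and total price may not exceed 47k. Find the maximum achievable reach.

45

This is a bounded integer knapsack.
A has the best ratio (6/4); taking only A gives at most 4×6 = 24 (stopped by the supply cap of 4).
Mixing does better — 3×G and 4×A: price 43 ≤ 47, reach 3·7 + 4·6 = 45.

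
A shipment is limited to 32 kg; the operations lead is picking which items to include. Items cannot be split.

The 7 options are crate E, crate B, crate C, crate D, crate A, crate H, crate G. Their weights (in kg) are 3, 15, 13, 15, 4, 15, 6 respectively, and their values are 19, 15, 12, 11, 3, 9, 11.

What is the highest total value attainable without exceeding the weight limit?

48

Allowing fractional choices, the relaxed optimum would be about 52.4, but items are indivisible.
crate E + crate B + crate A + crate G: weight 3 + 15 + 4 + 6 = 28 ≤ 32, value 19 + 15 + 3 + 11 = 48.
crate E + crate B + crate C: weight 3 + 15 + 13 = 31 ≤ 32, value 19 + 15 + 12 = 46.
Best is crate E, crate B, crate A, and crate G with total value 48.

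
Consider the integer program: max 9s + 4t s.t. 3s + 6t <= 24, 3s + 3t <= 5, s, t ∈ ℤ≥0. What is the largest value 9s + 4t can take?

(s,t)=(1,0): 3·1+6·0=3≤24, 3·1+3·0=3≤5, objective 9.
(s,t)=(0,1): 3·0+6·1=6≤24, 3·0+3·1=3≤5, objective 4.
(s,t)=(0,0): 3·0+6·0=0≤24, 3·0+3·0=0≤5, objective 0.
The best lattice point is (1,0), giving 9.

9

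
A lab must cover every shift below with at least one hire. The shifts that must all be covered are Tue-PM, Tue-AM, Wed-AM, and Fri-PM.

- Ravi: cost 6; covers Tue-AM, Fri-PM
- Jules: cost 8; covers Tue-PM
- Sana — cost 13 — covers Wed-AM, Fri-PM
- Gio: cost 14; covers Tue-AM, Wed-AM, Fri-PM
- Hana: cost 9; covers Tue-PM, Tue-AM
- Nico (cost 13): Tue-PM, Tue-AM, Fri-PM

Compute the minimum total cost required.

The greedy cost-per-new-shift heuristic would pick Ravi, Jules, and Sana for 27, but a cheaper cover exists.
Choose Jules and Gio: together they cover Tue-PM, Tue-AM, Wed-AM, Fri-PM — every shift.
Total cost: 8 + 14 = 22.
No cover costs less than 22.

22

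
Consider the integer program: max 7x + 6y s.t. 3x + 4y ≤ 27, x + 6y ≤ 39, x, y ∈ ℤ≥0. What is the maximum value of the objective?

63

(x,y)=(9,0): 3·9+4·0=27≤27, 1·9+6·0=9≤39, objective 63.
(x,y)=(8,0): 3·8+4·0=24≤27, 1·8+6·0=8≤39, objective 56.
The best lattice point is (9,0), giving 63.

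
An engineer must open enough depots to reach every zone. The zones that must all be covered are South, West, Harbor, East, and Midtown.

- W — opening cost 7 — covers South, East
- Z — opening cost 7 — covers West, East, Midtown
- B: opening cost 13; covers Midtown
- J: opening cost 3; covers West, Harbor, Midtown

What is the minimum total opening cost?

10

Choose W and J: together they cover South, West, Harbor, East, Midtown — every zone.
Total opening cost: 7 + 3 = 10.
No cover costs less than 10.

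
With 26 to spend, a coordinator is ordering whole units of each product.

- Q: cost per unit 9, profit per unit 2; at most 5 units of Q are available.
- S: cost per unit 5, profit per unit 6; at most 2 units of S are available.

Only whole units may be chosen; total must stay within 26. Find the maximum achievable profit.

14

1×Q and 2×S: cost 19 ≤ 26, profit 1·2 + 2·6 = 14.
2×S: cost 10 ≤ 26, profit 2·6 = 12.
Best is 14.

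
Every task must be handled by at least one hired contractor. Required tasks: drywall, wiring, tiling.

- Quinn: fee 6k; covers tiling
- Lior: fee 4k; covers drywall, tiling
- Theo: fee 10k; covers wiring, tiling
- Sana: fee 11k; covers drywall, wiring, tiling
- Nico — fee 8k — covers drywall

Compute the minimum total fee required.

11

The greedy cost-per-new-task heuristic would pick Lior and Theo for 14, but a cheaper cover exists.
Sana alone covers drywall, wiring, tiling — every task.
Total fee: 11.
No cover costs less than 11.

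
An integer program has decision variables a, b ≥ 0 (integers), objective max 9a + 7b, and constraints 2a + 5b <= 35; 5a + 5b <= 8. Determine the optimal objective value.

9

The continuous relaxation peaks at (1.6, 0) with value 14.40; rounding to a feasible lattice point costs some objective.
(a,b)=(1,0): 2·1+5·0=2≤35, 5·1+5·0=5≤8, objective 9.
(a,b)=(0,1): 2·0+5·1=5≤35, 5·0+5·1=5≤8, objective 7.
(a,b)=(0,0): 2·0+5·0=0≤35, 5·0+5·0=0≤8, objective 0.
The best lattice point is (1,0), giving 9.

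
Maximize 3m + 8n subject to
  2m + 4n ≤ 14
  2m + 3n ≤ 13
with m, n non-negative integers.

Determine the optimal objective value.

27

(m,n)=(1,3): 2·1+4·3=14≤14, 2·1+3·3=11≤13, objective 27.
(m,n)=(0,3): 2·0+4·3=12≤14, 2·0+3·3=9≤13, objective 24.
(m,n)=(2,2): 2·2+4·2=12≤14, 2·2+3·2=10≤13, objective 22.
(m,n)=(1,2): 2·1+4·2=10≤14, 2·1+3·2=8≤13, objective 19.
No feasible integer point exceeds 27.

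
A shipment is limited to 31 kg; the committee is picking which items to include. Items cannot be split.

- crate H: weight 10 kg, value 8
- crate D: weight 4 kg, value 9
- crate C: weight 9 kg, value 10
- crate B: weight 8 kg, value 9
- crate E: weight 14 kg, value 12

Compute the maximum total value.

Take crate H, crate D, crate C, and crate B: weight 10 + 4 + 9 + 8 = 31 ≤ 31, value 8 + 9 + 10 + 9 = 36.
No other feasible combination does better.

36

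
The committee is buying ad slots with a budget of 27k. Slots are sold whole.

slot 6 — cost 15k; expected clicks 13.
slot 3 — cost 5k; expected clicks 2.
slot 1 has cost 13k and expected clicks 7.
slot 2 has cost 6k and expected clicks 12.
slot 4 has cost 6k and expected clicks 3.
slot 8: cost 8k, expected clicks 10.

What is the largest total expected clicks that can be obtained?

29

Allowing fractional choices, the relaxed optimum would be about 33.3, but ad slots are indivisible.
slot 6 + slot 2 + slot 4: cost 15 + 6 + 6 = 27 ≤ 27, expected clicks 13 + 12 + 3 = 28.
slot 1 + slot 2 + slot 8: cost 13 + 6 + 8 = 27 ≤ 27, expected clicks 7 + 12 + 10 = 29.
Best is slot 1, slot 2, and slot 8 with total expected clicks 29.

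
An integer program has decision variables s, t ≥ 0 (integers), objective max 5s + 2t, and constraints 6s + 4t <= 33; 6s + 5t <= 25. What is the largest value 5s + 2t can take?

20

Relaxing integrality, the LP optimum is 20.83 at (s,t) = (4.17, 0), which is not an integer point.
(s,t)=(4,0): 6·4+4·0=24≤33, 6·4+5·0=24≤25, objective 20.
(s,t)=(3,1): 6·3+4·1=22≤33, 6·3+5·1=23≤25, objective 17.
No feasible integer point exceeds 20.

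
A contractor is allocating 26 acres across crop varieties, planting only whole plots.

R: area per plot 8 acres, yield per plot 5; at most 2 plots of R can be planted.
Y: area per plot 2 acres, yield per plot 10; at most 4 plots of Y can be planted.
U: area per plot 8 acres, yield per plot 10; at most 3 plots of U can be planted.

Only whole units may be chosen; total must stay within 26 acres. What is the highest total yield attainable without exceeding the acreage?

Take 4×Y and 2×U: area 24 ≤ 26, yield 4·10 + 2·10 = 60.
Y has the best ratio (10/2) and is taken to its limit of 4; remaining capacity is filled optimally with the others.

60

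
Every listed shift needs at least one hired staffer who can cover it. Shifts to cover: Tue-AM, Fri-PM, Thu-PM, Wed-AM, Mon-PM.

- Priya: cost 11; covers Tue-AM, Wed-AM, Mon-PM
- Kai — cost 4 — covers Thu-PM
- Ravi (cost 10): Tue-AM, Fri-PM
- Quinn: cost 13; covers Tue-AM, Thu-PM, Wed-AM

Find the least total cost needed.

Choose Priya, Kai, and Ravi: together they cover Tue-AM, Fri-PM, Thu-PM, Wed-AM, Mon-PM — every shift.
Total cost: 11 + 4 + 10 = 25.

25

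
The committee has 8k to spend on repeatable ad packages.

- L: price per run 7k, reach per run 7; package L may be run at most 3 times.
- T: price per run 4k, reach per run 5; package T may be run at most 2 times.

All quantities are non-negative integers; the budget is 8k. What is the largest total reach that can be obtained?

This is a bounded integer knapsack.
T has the best ratio (5/4); taking only T gives at most 2×5 = 10 (stopped by the price limit).
Optimal: 2×T: price 8 ≤ 8, reach 2·5 = 10.

10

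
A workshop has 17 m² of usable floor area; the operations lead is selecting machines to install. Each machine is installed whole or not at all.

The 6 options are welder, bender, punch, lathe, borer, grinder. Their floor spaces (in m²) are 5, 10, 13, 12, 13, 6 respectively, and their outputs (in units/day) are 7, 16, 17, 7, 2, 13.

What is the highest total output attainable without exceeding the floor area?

Allowing fractional choices, the relaxed optimum would be about 30.4, but machines are indivisible.
bender + grinder: floor space 10 + 6 = 16 ≤ 17, output 16 + 13 = 29.
welder + bender: floor space 5 + 10 = 15 ≤ 17, output 7 + 16 = 23.
welder + grinder: floor space 5 + 6 = 11 ≤ 17, output 7 + 13 = 20.
Best is bender and grinder with total output 29.

29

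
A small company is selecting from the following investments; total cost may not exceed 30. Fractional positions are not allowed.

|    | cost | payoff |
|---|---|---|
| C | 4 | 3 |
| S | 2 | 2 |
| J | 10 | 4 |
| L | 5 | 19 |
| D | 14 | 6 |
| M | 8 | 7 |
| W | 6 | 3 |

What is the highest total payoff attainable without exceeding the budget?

Allowing fractional choices, the relaxed optimum would be about 36.1, but investments are indivisible.
C + S + J + L + M: cost 4 + 2 + 10 + 5 + 8 = 29 ≤ 30, payoff 3 + 2 + 4 + 19 + 7 = 35.
C + S + L + M + W: cost 4 + 2 + 5 + 8 + 6 = 25 ≤ 30, payoff 3 + 2 + 19 + 7 + 3 = 34.
S + L + D + M: cost 2 + 5 + 14 + 8 = 29 ≤ 30, payoff 2 + 19 + 6 + 7 = 34.
Best is C, S, J, L, and M with total payoff 35.

35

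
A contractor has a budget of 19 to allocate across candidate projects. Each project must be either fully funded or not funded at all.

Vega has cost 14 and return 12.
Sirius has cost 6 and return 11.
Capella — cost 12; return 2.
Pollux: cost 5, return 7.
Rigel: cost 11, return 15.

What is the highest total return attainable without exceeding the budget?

26

Take Sirius and Rigel: cost 6 + 11 = 17 ≤ 19, return 11 + 15 = 26.
No other feasible combination does better.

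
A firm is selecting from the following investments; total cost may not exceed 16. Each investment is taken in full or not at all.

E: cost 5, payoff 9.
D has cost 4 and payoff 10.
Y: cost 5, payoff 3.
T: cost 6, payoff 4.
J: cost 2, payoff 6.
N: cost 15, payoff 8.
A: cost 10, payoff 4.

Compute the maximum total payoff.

28

This is a 0-1 knapsack instance.
E + D + J: cost 5 + 4 + 2 = 11 ≤ 16, payoff 9 + 10 + 6 = 25.
E + D + T: cost 5 + 4 + 6 = 15 ≤ 16, payoff 9 + 10 + 4 = 23.
E + D + Y + J: cost 5 + 4 + 5 + 2 = 16 ≤ 16, payoff 9 + 10 + 3 + 6 = 28.
Best is E, D, Y, and J with total payoff 28.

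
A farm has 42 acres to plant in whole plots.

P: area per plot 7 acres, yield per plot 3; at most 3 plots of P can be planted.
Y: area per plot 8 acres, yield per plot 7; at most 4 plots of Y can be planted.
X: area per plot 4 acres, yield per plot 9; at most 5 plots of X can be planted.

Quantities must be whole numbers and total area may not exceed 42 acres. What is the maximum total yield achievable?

2×Y and 5×X: area 36 ≤ 42, yield 2·7 + 5·9 = 59.
2×P, 1×Y, and 5×X: area 42 ≤ 42, yield 2·3 + 1·7 + 5·9 = 58.
Best is 59.

59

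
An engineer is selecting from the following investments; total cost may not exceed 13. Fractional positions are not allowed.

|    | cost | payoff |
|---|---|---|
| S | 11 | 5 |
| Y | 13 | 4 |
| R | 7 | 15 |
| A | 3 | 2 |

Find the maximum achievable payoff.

Take R and A: cost 7 + 3 = 10 ≤ 13, payoff 15 + 2 = 17.
No other feasible combination does better.

17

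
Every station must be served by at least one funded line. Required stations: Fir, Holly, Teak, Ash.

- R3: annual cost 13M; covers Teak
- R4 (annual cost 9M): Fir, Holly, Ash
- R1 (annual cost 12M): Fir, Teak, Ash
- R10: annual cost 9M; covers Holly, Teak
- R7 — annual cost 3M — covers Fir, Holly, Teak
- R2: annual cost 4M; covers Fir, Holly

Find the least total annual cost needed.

Choose R4 and R7: together they cover Fir, Holly, Teak, Ash — every station.
Total annual cost: 9 + 3 = 12.

12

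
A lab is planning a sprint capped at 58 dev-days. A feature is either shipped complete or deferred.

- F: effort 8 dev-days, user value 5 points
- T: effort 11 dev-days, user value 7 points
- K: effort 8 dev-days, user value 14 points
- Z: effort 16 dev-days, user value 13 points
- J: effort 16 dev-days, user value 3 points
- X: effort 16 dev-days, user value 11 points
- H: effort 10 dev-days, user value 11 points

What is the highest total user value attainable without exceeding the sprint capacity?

Take F, K, Z, X, and H: effort 8 + 8 + 16 + 16 + 10 = 58 ≤ 58, user value 5 + 14 + 13 + 11 + 11 = 54.
No other feasible combination does better.

54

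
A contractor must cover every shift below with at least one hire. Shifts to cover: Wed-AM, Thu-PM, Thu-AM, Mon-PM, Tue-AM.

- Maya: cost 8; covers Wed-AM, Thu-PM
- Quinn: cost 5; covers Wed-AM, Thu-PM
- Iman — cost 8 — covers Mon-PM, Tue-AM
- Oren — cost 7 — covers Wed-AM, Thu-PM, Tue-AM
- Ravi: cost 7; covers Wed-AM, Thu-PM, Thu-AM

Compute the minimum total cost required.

The greedy cost-per-new-shift heuristic would pick Oren, Ravi, and Iman for 22, but a cheaper cover exists.
Choose Iman and Ravi: together they cover Wed-AM, Thu-PM, Thu-AM, Mon-PM, Tue-AM — every shift.
Total cost: 8 + 7 = 15.
No cover costs less than 15.

15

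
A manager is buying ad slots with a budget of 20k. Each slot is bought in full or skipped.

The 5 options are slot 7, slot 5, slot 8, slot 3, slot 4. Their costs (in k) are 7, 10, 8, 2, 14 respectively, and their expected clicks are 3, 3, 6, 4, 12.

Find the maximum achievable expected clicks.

slot 7 + slot 8 + slot 3: cost 7 + 8 + 2 = 17 ≤ 20, expected clicks 3 + 6 + 4 = 13.
slot 5 + slot 8 + slot 3: cost 10 + 8 + 2 = 20 ≤ 20, expected clicks 3 + 6 + 4 = 13.
slot 3 + slot 4: cost 2 + 14 = 16 ≤ 20, expected clicks 4 + 12 = 16.
Best is slot 3 and slot 4 with total expected clicks 16.

16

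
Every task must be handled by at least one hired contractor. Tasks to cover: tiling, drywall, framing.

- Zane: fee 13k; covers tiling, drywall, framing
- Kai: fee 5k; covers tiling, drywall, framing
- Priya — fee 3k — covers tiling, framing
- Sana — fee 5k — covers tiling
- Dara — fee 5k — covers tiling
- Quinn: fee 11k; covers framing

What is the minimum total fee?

5

Kai alone covers tiling, drywall, framing — every task.
Total fee: 5.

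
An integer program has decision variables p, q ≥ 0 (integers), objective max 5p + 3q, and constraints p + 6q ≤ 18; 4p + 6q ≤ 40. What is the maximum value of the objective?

(p,q)=(10,0): 1·10+6·0=10≤18, 4·10+6·0=40≤40, objective 50.
(p,q)=(9,0): 1·9+6·0=9≤18, 4·9+6·0=36≤40, objective 45.
The best lattice point is (10,0), giving 50.

50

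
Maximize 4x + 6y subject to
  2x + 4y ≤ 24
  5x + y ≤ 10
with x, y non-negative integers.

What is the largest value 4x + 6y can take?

Relaxing integrality, the LP optimum is 36.89 at (x,y) = (0.889, 5.56), which is not an integer point.
(x,y)=(0,6): 2·0+4·6=24≤24, 5·0+1·6=6≤10, objective 36.
(x,y)=(1,5): 2·1+4·5=22≤24, 5·1+1·5=10≤10, objective 34.
(x,y)=(0,5): 2·0+4·5=20≤24, 5·0+1·5=5≤10, objective 30.
No feasible integer point exceeds 36.

36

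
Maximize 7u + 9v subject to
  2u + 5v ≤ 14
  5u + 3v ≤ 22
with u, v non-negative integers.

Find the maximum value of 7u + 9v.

32

(u,v)=(2,2) is feasible, giving 32.
(u,v)=(3,1) is feasible, giving 30.
(u,v)=(4,0) is feasible, giving 28.
(u,v)=(1,2) is feasible, giving 25.
Maximum is 32 at (u,v)=(2,2).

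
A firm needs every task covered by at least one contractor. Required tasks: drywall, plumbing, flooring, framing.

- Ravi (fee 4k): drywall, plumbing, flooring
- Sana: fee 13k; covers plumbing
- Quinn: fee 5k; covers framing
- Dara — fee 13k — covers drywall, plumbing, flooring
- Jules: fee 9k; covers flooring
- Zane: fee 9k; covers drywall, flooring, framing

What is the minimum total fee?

9

This is an integer covering problem.
Choose Ravi and Quinn: together they cover drywall, plumbing, flooring, framing — every task.
Total fee: 4 + 5 = 9.
No cover costs less than 9.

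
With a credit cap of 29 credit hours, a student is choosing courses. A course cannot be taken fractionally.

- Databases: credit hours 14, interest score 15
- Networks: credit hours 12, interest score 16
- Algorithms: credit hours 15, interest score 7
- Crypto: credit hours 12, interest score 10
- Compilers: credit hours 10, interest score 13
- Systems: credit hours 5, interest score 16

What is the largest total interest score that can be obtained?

Treat it as a binary knapsack problem.
Allowing fractional choices, the relaxed optimum would be about 47.1, but courses are indivisible.
Databases + Compilers + Systems: credit hours 14 + 10 + 5 = 29 ≤ 29, interest score 15 + 13 + 16 = 44.
Networks + Compilers + Systems: credit hours 12 + 10 + 5 = 27 ≤ 29, interest score 16 + 13 + 16 = 45.
Best is Networks, Compilers, and Systems with total interest score 45.

45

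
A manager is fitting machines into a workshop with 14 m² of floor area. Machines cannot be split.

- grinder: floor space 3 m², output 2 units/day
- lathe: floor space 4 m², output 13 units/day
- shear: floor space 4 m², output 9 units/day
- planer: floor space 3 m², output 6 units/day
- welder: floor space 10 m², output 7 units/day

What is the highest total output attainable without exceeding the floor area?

grinder + lathe + shear: floor space 3 + 4 + 4 = 11 ≤ 14, output 2 + 13 + 9 = 24.
grinder + lathe + shear + planer: floor space 3 + 4 + 4 + 3 = 14 ≤ 14, output 2 + 13 + 9 + 6 = 30.
lathe + shear + planer: floor space 4 + 4 + 3 = 11 ≤ 14, output 13 + 9 + 6 = 28.
Best is grinder, lathe, shear, and planer with total output 30.

30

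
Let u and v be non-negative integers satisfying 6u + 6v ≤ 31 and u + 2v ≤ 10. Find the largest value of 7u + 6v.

The continuous relaxation peaks at (5.17, 0) with value 36.17; rounding to a feasible lattice point costs some objective.
(u,v)=(5,0): 6·5+6·0=30≤31, 1·5+2·0=5≤10, objective 35.
(u,v)=(4,1): 6·4+6·1=30≤31, 1·4+2·1=6≤10, objective 34.
(u,v)=(4,0): 6·4+6·0=24≤31, 1·4+2·0=4≤10, objective 28.
Maximum is 35 at (u,v)=(5,0).

35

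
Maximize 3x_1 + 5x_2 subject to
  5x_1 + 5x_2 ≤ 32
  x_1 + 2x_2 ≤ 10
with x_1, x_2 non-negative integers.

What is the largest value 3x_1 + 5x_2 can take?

26

Relaxing integrality, the LP optimum is 26.40 at (x_1,x_2) = (2.8, 3.6), which is not an integer point.
(x_1,x_2)=(2,4) is feasible, giving 26.
(x_1,x_2)=(3,3) is feasible, giving 24.
(x_1,x_2)=(1,4) is feasible, giving 23.
No feasible integer point exceeds 26.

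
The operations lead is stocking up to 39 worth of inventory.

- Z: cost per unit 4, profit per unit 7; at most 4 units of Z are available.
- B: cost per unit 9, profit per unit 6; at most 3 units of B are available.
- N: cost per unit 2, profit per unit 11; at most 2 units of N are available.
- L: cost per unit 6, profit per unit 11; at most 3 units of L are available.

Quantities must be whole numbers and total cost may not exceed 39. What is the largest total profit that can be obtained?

83

4×Z, 2×N, and 3×L: cost 38 ≤ 39, profit 4·7 + 2·11 + 3·11 = 83.
3×Z, 2×N, and 3×L: cost 34 ≤ 39, profit 3·7 + 2·11 + 3·11 = 76.
Best is 83.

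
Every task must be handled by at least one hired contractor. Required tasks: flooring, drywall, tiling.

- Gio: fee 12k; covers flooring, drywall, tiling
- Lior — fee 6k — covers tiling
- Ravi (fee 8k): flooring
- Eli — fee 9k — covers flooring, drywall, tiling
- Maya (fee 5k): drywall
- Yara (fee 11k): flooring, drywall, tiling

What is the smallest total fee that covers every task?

9

This is a weighted set-cover instance.
Eli alone covers flooring, drywall, tiling — every task.
Total fee: 9.
No cover costs less than 9.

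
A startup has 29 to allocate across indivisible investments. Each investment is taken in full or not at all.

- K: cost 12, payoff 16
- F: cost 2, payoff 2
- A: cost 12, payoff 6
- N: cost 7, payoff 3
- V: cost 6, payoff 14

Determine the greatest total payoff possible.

35

Allowing fractional choices, the relaxed optimum would be about 36.5, but investments are indivisible.
K + F + V: cost 12 + 2 + 6 = 20 ≤ 29, payoff 16 + 2 + 14 = 32.
K + F + N + V: cost 12 + 2 + 7 + 6 = 27 ≤ 29, payoff 16 + 2 + 3 + 14 = 35.
K + N + V: cost 12 + 7 + 6 = 25 ≤ 29, payoff 16 + 3 + 14 = 33.
Best is K, F, N, and V with total payoff 35.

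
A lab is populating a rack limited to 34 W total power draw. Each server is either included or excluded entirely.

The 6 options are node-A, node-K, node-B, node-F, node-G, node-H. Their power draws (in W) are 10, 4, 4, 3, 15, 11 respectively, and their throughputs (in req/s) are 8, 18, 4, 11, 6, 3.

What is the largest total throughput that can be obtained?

node-A + node-K + node-B + node-F: power draw 10 + 4 + 4 + 3 = 21 ≤ 34, throughput 8 + 18 + 4 + 11 = 41.
node-A + node-K + node-F + node-G: power draw 10 + 4 + 3 + 15 = 32 ≤ 34, throughput 8 + 18 + 11 + 6 = 43.
node-A + node-K + node-B + node-F + node-H: power draw 10 + 4 + 4 + 3 + 11 = 32 ≤ 34, throughput 8 + 18 + 4 + 11 + 3 = 44.
Best is node-A, node-K, node-B, node-F, and node-H with total throughput 44.

44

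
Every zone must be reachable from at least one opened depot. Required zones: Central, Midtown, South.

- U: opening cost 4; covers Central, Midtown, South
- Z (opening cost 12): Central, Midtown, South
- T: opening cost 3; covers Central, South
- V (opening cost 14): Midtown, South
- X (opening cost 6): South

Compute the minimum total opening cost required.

U alone covers Central, Midtown, South — every zone.
Total opening cost: 4.

4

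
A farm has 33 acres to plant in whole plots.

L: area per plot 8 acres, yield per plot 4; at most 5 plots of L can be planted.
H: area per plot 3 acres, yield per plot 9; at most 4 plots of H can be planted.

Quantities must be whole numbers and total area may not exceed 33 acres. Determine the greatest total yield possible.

2×L and 4×H: area 28 ≤ 33, yield 2·4 + 4·9 = 44.
1×L and 4×H: area 20 ≤ 33, yield 1·4 + 4·9 = 40.
Best is 44.

44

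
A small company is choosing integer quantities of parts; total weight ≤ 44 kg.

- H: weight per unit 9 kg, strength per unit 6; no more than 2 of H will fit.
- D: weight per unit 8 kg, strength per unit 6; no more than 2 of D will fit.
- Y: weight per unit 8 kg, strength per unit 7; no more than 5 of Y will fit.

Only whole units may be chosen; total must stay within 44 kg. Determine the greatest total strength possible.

35

5×Y: weight 40 ≤ 44, strength 5·7 = 35.
1×D and 4×Y: weight 40 ≤ 44, strength 1·6 + 4·7 = 34.
Best is 35.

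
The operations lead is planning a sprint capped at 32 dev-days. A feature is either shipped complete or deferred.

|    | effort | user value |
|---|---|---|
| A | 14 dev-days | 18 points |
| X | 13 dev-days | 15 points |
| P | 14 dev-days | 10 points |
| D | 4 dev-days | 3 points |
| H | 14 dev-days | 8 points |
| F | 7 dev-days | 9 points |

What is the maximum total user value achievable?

36

This is a 0-1 knapsack instance.
Take A, X, and D: effort 14 + 13 + 4 = 31 ≤ 32, user value 18 + 15 + 3 = 36.
No other feasible combination does better.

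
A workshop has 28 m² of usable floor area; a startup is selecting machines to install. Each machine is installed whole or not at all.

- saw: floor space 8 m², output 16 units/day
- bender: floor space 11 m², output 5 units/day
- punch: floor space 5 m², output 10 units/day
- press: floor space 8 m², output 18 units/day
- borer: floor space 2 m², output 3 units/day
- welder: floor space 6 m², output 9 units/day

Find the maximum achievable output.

53

Take saw, punch, press, and welder: floor space 8 + 5 + 8 + 6 = 27 ≤ 28, output 16 + 10 + 18 + 9 = 53.
No other feasible combination does better.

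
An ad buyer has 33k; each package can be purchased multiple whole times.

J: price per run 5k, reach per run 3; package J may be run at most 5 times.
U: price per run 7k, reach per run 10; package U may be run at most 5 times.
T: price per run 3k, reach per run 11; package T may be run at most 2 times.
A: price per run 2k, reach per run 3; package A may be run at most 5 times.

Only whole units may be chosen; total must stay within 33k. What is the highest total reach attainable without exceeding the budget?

61

T has the best ratio (11/3); taking only T gives at most 2×11 = 22 (stopped by the supply cap of 2).
Mixing does better — 3×U, 2×T, and 3×A: price 33 ≤ 33, reach 3·10 + 2·11 + 3·3 = 61.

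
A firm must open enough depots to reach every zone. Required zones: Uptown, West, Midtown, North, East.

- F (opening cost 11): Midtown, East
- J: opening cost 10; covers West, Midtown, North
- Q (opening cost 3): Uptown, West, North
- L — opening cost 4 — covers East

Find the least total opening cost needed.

14

The greedy cost-per-new-zone heuristic would pick Q, L, and J for 17, but a cheaper cover exists.
Choose F and Q: together they cover Uptown, West, Midtown, North, East — every zone.
Total opening cost: 11 + 3 = 14.
No cover costs less than 14.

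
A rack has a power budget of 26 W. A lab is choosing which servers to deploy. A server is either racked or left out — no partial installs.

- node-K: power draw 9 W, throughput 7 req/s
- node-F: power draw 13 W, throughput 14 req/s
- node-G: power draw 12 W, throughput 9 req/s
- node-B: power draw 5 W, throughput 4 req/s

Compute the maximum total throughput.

23

This is an integer program with binary decision variables.
node-K + node-F: power draw 9 + 13 = 22 ≤ 26, throughput 7 + 14 = 21.
node-F + node-G: power draw 13 + 12 = 25 ≤ 26, throughput 14 + 9 = 23.
node-K + node-G + node-B: power draw 9 + 12 + 5 = 26 ≤ 26, throughput 7 + 9 + 4 = 20.
Best is node-F and node-G with total throughput 23.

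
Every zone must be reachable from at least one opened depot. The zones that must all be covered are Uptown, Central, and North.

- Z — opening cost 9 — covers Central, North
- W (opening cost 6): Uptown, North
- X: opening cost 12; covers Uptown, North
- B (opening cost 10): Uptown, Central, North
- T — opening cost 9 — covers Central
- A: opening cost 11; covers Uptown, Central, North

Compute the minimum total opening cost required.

10

This is an integer covering problem.
B alone covers Uptown, Central, North — every zone.
Total opening cost: 10.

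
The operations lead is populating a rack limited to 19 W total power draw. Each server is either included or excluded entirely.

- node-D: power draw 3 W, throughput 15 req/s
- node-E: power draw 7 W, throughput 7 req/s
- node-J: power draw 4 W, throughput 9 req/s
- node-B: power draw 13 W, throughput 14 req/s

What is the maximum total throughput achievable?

node-D + node-E + node-J: power draw 3 + 7 + 4 = 14 ≤ 19, throughput 15 + 7 + 9 = 31.
node-D + node-B: power draw 3 + 13 = 16 ≤ 19, throughput 15 + 14 = 29.
Best is node-D, node-E, and node-J with total throughput 31.

31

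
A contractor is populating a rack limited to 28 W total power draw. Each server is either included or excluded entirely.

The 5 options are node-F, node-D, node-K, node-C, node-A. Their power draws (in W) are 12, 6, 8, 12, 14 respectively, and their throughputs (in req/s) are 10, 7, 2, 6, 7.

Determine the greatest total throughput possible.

19

Allowing fractional choices, the relaxed optimum would be about 22.0, but servers are indivisible.
node-F + node-D: power draw 12 + 6 = 18 ≤ 28, throughput 10 + 7 = 17.
node-F + node-D + node-K: power draw 12 + 6 + 8 = 26 ≤ 28, throughput 10 + 7 + 2 = 19.
node-F + node-A: power draw 12 + 14 = 26 ≤ 28, throughput 10 + 7 = 17.
Best is node-F, node-D, and node-K with total throughput 19.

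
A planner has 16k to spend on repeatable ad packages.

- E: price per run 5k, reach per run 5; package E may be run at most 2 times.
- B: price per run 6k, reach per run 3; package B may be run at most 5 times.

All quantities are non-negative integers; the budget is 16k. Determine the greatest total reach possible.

13

2×E: price 10 ≤ 16, reach 2·5 = 10.
2×E and 1×B: price 16 ≤ 16, reach 2·5 + 1·3 = 13.
Best is 13.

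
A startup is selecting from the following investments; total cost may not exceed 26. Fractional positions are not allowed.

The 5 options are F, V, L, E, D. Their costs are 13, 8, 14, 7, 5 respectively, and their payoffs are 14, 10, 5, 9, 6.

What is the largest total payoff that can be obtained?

30

Allowing fractional choices, the relaxed optimum would be about 31.5, but investments are indivisible.
F + V + D: cost 13 + 8 + 5 = 26 ≤ 26, payoff 14 + 10 + 6 = 30.
F + E + D: cost 13 + 7 + 5 = 25 ≤ 26, payoff 14 + 9 + 6 = 29.
Best is F, V, and D with total payoff 30.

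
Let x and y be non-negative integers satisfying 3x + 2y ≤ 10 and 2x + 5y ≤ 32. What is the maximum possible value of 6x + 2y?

The continuous relaxation peaks at (3.33, 0) with value 20.00; rounding to a feasible lattice point costs some objective.
(x,y)=(3,0): 3·3+2·0=9≤10, 2·3+5·0=6≤32, objective 18.
(x,y)=(2,1): 3·2+2·1=8≤10, 2·2+5·1=9≤32, objective 14.
The best lattice point is (3,0), giving 18.

18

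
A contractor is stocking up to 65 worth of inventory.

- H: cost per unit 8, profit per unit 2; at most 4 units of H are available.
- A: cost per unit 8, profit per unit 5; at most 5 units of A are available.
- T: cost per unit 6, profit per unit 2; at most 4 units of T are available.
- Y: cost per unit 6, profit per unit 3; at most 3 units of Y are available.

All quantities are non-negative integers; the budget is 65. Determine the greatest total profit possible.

This is a bounded integer knapsack.
5×A, 2×T, and 2×Y: cost 64 ≤ 65, profit 5·5 + 2·2 + 2·3 = 35.
5×A, 1×T, and 3×Y: cost 64 ≤ 65, profit 5·5 + 1·2 + 3·3 = 36.
Best is 36.

36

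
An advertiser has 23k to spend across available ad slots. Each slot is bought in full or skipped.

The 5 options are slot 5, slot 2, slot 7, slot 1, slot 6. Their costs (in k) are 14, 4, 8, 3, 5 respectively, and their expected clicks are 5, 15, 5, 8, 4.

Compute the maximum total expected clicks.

Take slot 2, slot 7, slot 1, and slot 6: cost 4 + 8 + 3 + 5 = 20 ≤ 23, expected clicks 15 + 5 + 8 + 4 = 32.
No other feasible combination does better.

32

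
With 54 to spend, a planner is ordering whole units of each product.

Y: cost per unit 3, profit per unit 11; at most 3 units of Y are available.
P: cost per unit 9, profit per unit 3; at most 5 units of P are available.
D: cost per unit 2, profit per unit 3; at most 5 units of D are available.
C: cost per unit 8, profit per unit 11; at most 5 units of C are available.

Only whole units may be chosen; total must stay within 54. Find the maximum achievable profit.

94

This is a bounded integer knapsack.
Y has the best ratio (11/3); taking only Y gives at most 3×11 = 33 (stopped by the supply cap of 3).
Mixing does better — 3×Y, 2×D, and 5×C: cost 53 ≤ 54, profit 3·11 + 2·3 + 5·11 = 94.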